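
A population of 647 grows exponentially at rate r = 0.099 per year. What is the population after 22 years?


r*t = 0.099 * 22 = 2.178
exp(2.178) = 8.82863
N = 647 * 8.82863 = 5712.12 ≈ 5712

5712


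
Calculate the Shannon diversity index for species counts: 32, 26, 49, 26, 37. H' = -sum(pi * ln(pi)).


Total N = 32 + 26 + 49 + 26 + 37 = 170
Per-species terms:
  p = 32/170 = 0.188235; ln(p) = -1.670064; p*ln(p) = 0.188235 * (-1.670064) = -0.314364
  p = 26/170 = 0.152941; ln(p) = -1.877703; p*ln(p) = 0.152941 * (-1.877703) = -0.287178
  p = 49/170 = 0.288235; ln(p) = -1.243979; p*ln(p) = 0.288235 * (-1.243979) = -0.358558
  p = 26/170 = 0.152941; ln(p) = -1.877703; p*ln(p) = 0.152941 * (-1.877703) = -0.287178
  p = 37/170 = 0.217647; ln(p) = -1.524881; p*ln(p) = 0.217647 * (-1.524881) = -0.331886
sum(p*ln(p)) = (-0.314364) + (-0.287178) + (-0.358558) + (-0.287178) + (-0.331886) = -1.579164
H' = -(-1.579164) = 1.579164 ≈ 1.5792

1.5792


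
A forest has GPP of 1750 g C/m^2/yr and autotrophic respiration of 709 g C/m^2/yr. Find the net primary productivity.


NPP = GPP - Ra = 1750 - 709 = 1041 g C/m^2/yr

1041 g C/m^2/yr


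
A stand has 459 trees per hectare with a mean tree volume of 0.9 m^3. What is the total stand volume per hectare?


V_stand = 459 * 0.9 = 413.1 m^3/ha

413.1 m^3/ha


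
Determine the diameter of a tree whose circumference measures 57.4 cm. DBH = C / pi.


DBH = C / pi = 57.4 / 3.141593 = 18.2710 ≈ 18.27 cm

18.27 cm


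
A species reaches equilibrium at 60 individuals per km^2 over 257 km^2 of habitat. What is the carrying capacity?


K = 60 * 257 = 15420 individuals

15420 individuals


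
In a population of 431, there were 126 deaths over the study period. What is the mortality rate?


Mortality rate = 126 / 431 = 0.292343 ≈ 0.2923

0.2923


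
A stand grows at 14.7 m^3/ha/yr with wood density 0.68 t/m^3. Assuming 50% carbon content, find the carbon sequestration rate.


C = 14.7 * 0.68 * 0.5 = 4.998 ≈ 5.00 t C/ha/yr

5.00 t C/ha/yr


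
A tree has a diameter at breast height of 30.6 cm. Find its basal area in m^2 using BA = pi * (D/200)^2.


D/200 = 30.6/200 = 0.153 m
(D/200)^2 = 0.153^2 = 0.023409
BA = 3.141593 * 0.023409 = 0.0735416 ≈ 0.0735 m^2

0.0735 m^2


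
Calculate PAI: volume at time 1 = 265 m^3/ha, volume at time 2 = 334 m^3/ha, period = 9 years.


PAI = (V2 - V1) / period = (334 - 265) / 9 = 69 / 9 = 7.6667 ≈ 7.67 m^3/ha/yr

7.67 m^3/ha/yr


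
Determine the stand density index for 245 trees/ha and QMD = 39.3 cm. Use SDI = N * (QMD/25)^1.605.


QMD/25 = 39.3/25 = 1.572
(1.572)^1.605 = exp(1.605 * ln(1.572)) = exp(1.605 * 0.452349) = exp(0.726020) = 2.06684
SDI = 245 * 2.06684 = 506.376 ≈ 506

506


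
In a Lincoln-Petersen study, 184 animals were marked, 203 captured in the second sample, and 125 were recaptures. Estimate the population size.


N = M * C / R = 184 * 203 / 125 = 37352 / 125 = 298.82 ≈ 299

299 individuals


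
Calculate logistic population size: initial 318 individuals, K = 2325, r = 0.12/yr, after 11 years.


(K - N0)/N0 = (2325 - 318)/318 = 2007/318 = 6.31132
r*t = 0.12 * 11 = 1.32; exp(-1.32) = 0.267135
6.31132 * 0.267135 = 1.68597
1 + 1.68597 = 2.68597
N = 2325 / 2.68597 = 865.609 ≈ 866

866


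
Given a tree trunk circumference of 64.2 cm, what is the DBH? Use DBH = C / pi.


DBH = C / pi = 64.2 / 3.141593 = 20.4355 ≈ 20.44 cm

20.44 cm


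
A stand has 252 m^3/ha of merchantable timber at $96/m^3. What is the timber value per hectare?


Value = 252 * 96 = $24192/ha

$24192/ha


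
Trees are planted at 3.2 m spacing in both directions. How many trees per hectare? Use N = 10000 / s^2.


N = 10000 / 3.2^2 = 10000 / 10.24 = 976.563 ≈ 977 trees/ha

977 trees/ha


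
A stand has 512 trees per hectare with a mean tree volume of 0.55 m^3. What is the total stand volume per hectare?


V_stand = 512 * 0.55 = 281.6 m^3/ha

281.6 m^3/ha


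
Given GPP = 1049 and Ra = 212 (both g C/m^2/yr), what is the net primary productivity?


NPP = GPP - Ra = 1049 - 212 = 837 g C/m^2/yr

837 g C/m^2/yr


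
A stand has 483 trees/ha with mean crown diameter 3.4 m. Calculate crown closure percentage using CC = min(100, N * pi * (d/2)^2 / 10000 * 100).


(d/2)^2 = (3.4/2)^2 = 1.7^2 = 2.89
Crown area = 3.141593 * 2.89 = 9.07920 m^2
N * area / 10000 * 100 = 483 * 9.07920 / 10000 * 100 = 43.8525
CC = min(100, 43.8525) = 43.8525 ≈ 43.9%

43.9%


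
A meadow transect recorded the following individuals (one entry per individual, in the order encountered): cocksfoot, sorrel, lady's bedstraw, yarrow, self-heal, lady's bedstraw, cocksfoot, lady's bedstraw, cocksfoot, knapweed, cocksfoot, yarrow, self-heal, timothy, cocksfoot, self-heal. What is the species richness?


Total individuals logged = 16
Distinct species (count of individuals): cocksfoot (5), sorrel (1), lady's bedstraw (3), yarrow (2), self-heal (3), knapweed (1), timothy (1)
Species richness = number of distinct species = 7

7


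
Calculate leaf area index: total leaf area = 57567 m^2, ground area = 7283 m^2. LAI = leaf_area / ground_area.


LAI = 57567 / 7283 = 7.9043 ≈ 7.90

7.90


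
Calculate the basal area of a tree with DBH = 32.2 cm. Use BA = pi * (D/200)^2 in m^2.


D/200 = 32.2/200 = 0.161 m
(D/200)^2 = 0.161^2 = 0.025921
BA = 3.141593 * 0.025921 = 0.0814332 ≈ 0.0814 m^2

0.0814 m^2


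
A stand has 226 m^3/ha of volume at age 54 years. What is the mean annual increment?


MAI = 226 / 54 = 4.1852 ≈ 4.19 m^3/ha/yr

4.19 m^3/ha/yr


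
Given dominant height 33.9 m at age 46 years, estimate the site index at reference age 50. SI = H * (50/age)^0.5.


50/46 = 1.08696
(1.08696)^0.5 = 1.04257
SI = 33.9 * 1.04257 = 35.3431 ≈ 35.3 m

35.3 m


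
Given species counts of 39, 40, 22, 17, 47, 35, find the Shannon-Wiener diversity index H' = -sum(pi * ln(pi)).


Total N = 39 + 40 + 22 + 17 + 47 + 35 = 200
Per-species terms:
  p = 39/200 = 0.195000; ln(p) = -1.634756; p*ln(p) = 0.195000 * (-1.634756) = -0.318777
  p = 40/200 = 0.200000; ln(p) = -1.609438; p*ln(p) = 0.200000 * (-1.609438) = -0.321888
  p = 22/200 = 0.110000; ln(p) = -2.207275; p*ln(p) = 0.110000 * (-2.207275) = -0.242800
  p = 17/200 = 0.085000; ln(p) = -2.465104; p*ln(p) = 0.085000 * (-2.465104) = -0.209534
  p = 47/200 = 0.235000; ln(p) = -1.448170; p*ln(p) = 0.235000 * (-1.448170) = -0.340320
  p = 35/200 = 0.175000; ln(p) = -1.742969; p*ln(p) = 0.175000 * (-1.742969) = -0.305020
sum(p*ln(p)) = (-0.318777) + (-0.321888) + (-0.242800) + (-0.209534) + (-0.340320) + (-0.305020) = -1.738339
H' = -(-1.738339) = 1.738339 ≈ 1.7383

1.7383


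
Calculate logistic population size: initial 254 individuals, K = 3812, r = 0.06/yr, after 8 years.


(K - N0)/N0 = (3812 - 254)/254 = 3558/254 = 14.0079
r*t = 0.06 * 8 = 0.48; exp(-0.48) = 0.618783
14.0079 * 0.618783 = 8.66785
1 + 8.66785 = 9.66785
N = 3812 / 9.66785 = 394.297 ≈ 394

394


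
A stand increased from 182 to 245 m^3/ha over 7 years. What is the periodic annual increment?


PAI = (V2 - V1) / period = (245 - 182) / 7 = 63 / 7 = 9.00 m^3/ha/yr

9.00 m^3/ha/yr


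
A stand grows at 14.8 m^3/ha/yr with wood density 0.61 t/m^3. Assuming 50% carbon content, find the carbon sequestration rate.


C = 14.8 * 0.61 * 0.5 = 4.514 ≈ 4.51 t C/ha/yr

4.51 t C/ha/yr


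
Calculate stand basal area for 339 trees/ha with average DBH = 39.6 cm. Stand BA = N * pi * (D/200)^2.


(D/200)^2 = (39.6/200)^2 = 0.198^2 = 0.039204
Individual BA = 3.141593 * 0.039204 = 0.123163 m^2
Stand BA = 339 * 0.123163 = 41.7523 ≈ 41.75 m^2/ha

41.75 m^2/ha


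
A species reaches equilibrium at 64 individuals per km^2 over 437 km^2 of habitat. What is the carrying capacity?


K = 64 * 437 = 27968 individuals

27968 individuals


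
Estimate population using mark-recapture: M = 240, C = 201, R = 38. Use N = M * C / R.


N = M * C / R = 240 * 201 / 38 = 48240 / 38 = 1269.47 ≈ 1269

1269 individuals


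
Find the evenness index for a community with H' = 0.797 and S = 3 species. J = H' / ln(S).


ln(3) = 1.09861
J = H' / ln(S) = 0.797 / 1.09861 = 0.725462 ≈ 0.7255

0.7255


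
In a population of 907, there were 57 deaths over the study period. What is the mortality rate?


Mortality rate = 57 / 907 = 0.062845 ≈ 0.0628

0.0628


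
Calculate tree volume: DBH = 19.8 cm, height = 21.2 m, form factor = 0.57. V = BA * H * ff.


(D/200)^2 = (19.8/200)^2 = 0.099^2 = 0.009801
BA = 3.141593 * 0.009801 = 0.0307908 m^2
V = 0.0307908 * 21.2 * 0.57 = 0.372076 ≈ 0.372 m^3

0.372 m^3


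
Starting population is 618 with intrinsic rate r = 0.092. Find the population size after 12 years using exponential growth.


r*t = 0.092 * 12 = 1.104
exp(1.104) = 3.01621
N = 618 * 3.01621 = 1864.02 ≈ 1864

1864


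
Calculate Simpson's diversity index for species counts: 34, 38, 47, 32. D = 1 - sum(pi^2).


Total N = 34 + 38 + 47 + 32 = 151
Per-species terms:
  p = 34/151 = 0.225166; p^2 = 0.225166^2 = 0.050700
  p = 38/151 = 0.251656; p^2 = 0.251656^2 = 0.063331
  p = 47/151 = 0.311258; p^2 = 0.311258^2 = 0.096882
  p = 32/151 = 0.211921; p^2 = 0.211921^2 = 0.044911
sum(p^2) = 0.050700 + 0.063331 + 0.096882 + 0.044911 = 0.255824
D = 1 - 0.255824 = 0.744176 ≈ 0.7442

0.7442


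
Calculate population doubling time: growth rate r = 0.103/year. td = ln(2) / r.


td = ln(2) / 0.103 = 0.693147 / 0.103 = 6.72958 ≈ 6.7 years

6.7 years


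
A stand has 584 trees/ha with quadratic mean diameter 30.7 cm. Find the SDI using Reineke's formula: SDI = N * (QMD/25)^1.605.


QMD/25 = 30.7/25 = 1.228
(1.228)^1.605 = exp(1.605 * ln(1.228)) = exp(1.605 * 0.205387) = exp(0.329646) = 1.39048
SDI = 584 * 1.39048 = 812.040 ≈ 812

812


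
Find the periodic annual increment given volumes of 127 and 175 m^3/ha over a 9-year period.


PAI = (V2 - V1) / period = (175 - 127) / 9 = 48 / 9 = 5.3333 ≈ 5.33 m^3/ha/yr

5.33 m^3/ha/yr


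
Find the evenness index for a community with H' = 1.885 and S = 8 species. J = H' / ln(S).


ln(8) = 2.07944
J = H' / ln(S) = 1.885 / 2.07944 = 0.906494 ≈ 0.9065

0.9065


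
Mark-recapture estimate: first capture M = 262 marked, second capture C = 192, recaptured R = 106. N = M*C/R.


N = M * C / R = 262 * 192 / 106 = 50304 / 106 = 474.57 ≈ 475

475 individuals


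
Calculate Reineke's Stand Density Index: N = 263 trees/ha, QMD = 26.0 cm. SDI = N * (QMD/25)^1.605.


QMD/25 = 26.0/25 = 1.04
(1.04)^1.605 = exp(1.605 * ln(1.04)) = exp(1.605 * 0.0392207) = exp(0.0629492) = 1.06497
SDI = 263 * 1.06497 = 280.087 ≈ 280

280


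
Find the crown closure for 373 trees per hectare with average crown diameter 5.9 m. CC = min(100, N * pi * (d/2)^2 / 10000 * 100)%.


(d/2)^2 = (5.9/2)^2 = 2.95^2 = 8.7025
Crown area = 3.141593 * 8.7025 = 27.3397 m^2
N * area / 10000 * 100 = 373 * 27.3397 / 10000 * 100 = 101.977
CC = min(100, 101.977) = 100%

100%


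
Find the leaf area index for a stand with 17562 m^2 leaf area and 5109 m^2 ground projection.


LAI = 17562 / 5109 = 3.4375 ≈ 3.44

3.44


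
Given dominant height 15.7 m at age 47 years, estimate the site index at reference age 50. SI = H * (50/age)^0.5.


50/47 = 1.06383
(1.06383)^0.5 = 1.03142
SI = 15.7 * 1.03142 = 16.1933 ≈ 16.2 m

16.2 m


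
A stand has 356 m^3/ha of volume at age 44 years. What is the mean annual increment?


MAI = 356 / 44 = 8.0909 ≈ 8.09 m^3/ha/yr

8.09 m^3/ha/yr


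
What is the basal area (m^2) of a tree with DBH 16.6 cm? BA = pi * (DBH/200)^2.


D/200 = 16.6/200 = 0.083 m
(D/200)^2 = 0.083^2 = 0.006889
BA = 3.141593 * 0.006889 = 0.0216424 ≈ 0.0216 m^2

0.0216 m^2


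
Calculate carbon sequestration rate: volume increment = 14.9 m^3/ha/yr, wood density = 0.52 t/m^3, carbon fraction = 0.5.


C = 14.9 * 0.52 * 0.5 = 3.874 ≈ 3.87 t C/ha/yr

3.87 t C/ha/yr


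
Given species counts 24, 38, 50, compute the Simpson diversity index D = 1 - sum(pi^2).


Total N = 24 + 38 + 50 = 112
Per-species terms:
  p = 24/112 = 0.214286; p^2 = 0.214286^2 = 0.045918
  p = 38/112 = 0.339286; p^2 = 0.339286^2 = 0.115115
  p = 50/112 = 0.446429; p^2 = 0.446429^2 = 0.199299
sum(p^2) = 0.045918 + 0.115115 + 0.199299 = 0.360332
D = 1 - 0.360332 = 0.639668 ≈ 0.6397

0.6397


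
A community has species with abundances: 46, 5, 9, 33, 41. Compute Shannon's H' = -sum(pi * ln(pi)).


Total N = 46 + 5 + 9 + 33 + 41 = 134
Per-species terms:
  p = 46/134 = 0.343284; ln(p) = -1.069197; p*ln(p) = 0.343284 * (-1.069197) = -0.367038
  p = 5/134 = 0.037313; ln(p) = -3.288413; p*ln(p) = 0.037313 * (-3.288413) = -0.122701
  p = 9/134 = 0.067164; ln(p) = -2.700618; p*ln(p) = 0.067164 * (-2.700618) = -0.181384
  p = 33/134 = 0.246269; ln(p) = -1.401331; p*ln(p) = 0.246269 * (-1.401331) = -0.345104
  p = 41/134 = 0.305970; ln(p) = -1.184268; p*ln(p) = 0.305970 * (-1.184268) = -0.362350
sum(p*ln(p)) = (-0.367038) + (-0.122701) + (-0.181384) + (-0.345104) + (-0.362350) = -1.378577
H' = -(-1.378577) = 1.378577 ≈ 1.3786

1.3786


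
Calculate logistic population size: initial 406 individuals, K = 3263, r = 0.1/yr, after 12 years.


(K - N0)/N0 = (3263 - 406)/406 = 2857/406 = 7.03695
r*t = 0.1 * 12 = 1.2; exp(-1.2) = 0.301194
7.03695 * 0.301194 = 2.11949
1 + 2.11949 = 3.11949
N = 3263 / 3.11949 = 1046.00 ≈ 1046

1046


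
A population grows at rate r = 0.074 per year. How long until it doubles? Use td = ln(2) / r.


td = ln(2) / 0.074 = 0.693147 / 0.074 = 9.36685 ≈ 9.4 years

9.4 years


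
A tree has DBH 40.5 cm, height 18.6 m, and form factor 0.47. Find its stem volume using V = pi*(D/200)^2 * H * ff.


(D/200)^2 = (40.5/200)^2 = 0.2025^2 = 0.04100625
BA = 3.141593 * 0.04100625 = 0.128825 m^2
V = 0.128825 * 18.6 * 0.47 = 1.12619 ≈ 1.126 m^3

1.126 m^3


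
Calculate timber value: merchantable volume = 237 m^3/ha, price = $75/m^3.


Value = 237 * 75 = $17775/ha

$17775/ha


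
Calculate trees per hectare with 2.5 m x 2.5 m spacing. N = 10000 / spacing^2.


N = 10000 / 2.5^2 = 10000 / 6.25 = 1600.00 ≈ 1600 trees/ha

1600 trees/ha


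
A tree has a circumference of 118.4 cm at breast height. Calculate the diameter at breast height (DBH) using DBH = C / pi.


DBH = C / pi = 118.4 / 3.141593 = 37.6879 ≈ 37.69 cm

37.69 cm


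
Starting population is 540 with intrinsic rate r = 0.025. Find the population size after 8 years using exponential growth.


r*t = 0.025 * 8 = 0.2
exp(0.2) = 1.22140
N = 540 * 1.22140 = 659.556 ≈ 660

660


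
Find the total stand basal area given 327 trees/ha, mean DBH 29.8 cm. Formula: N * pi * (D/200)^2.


(D/200)^2 = (29.8/200)^2 = 0.149^2 = 0.022201
Individual BA = 3.141593 * 0.022201 = 0.0697465 m^2
Stand BA = 327 * 0.0697465 = 22.8071 ≈ 22.81 m^2/ha

22.81 m^2/ha


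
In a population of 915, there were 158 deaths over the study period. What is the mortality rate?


Mortality rate = 158 / 915 = 0.172678 ≈ 0.1727

0.1727


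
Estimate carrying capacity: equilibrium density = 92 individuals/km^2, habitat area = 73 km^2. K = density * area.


K = 92 * 73 = 6716 individuals

6716 individuals


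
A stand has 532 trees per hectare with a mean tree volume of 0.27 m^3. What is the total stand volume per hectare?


V_stand = 532 * 0.27 = 143.64 ≈ 143.6 m^3/ha

143.6 m^3/ha


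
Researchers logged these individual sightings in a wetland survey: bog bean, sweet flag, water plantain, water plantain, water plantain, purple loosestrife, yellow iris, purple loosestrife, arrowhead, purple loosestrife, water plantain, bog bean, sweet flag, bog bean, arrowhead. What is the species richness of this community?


Total individuals logged = 15
Distinct species (count of individuals): bog bean (3), sweet flag (2), water plantain (4), purple loosestrife (3), yellow iris (1), arrowhead (2)
Species richness = number of distinct species = 6

6


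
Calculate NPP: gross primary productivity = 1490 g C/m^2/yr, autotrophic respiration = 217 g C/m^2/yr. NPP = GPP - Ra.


NPP = GPP - Ra = 1490 - 217 = 1273 g C/m^2/yr

1273 g C/m^2/yr


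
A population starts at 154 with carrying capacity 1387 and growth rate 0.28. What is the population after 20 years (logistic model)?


(K - N0)/N0 = (1387 - 154)/154 = 1233/154 = 8.00649
r*t = 0.28 * 20 = 5.6; exp(-5.6) = 0.00369786
8.00649 * 0.00369786 = 0.0296069
1 + 0.0296069 = 1.02961
N = 1387 / 1.02961 = 1347.11 ≈ 1347

1347


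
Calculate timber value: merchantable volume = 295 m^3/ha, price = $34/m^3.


Value = 295 * 34 = $10030/ha

$10030/ha


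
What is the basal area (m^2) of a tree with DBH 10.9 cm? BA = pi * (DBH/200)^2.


D/200 = 10.9/200 = 0.0545 m
(D/200)^2 = 0.0545^2 = 0.00297025
BA = 3.141593 * 0.00297025 = 0.00933132 ≈ 0.0093 m^2

0.0093 m^2


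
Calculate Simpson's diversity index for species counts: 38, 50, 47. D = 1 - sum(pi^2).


Total N = 38 + 50 + 47 = 135
Per-species terms:
  p = 38/135 = 0.281481; p^2 = 0.281481^2 = 0.079232
  p = 50/135 = 0.370370; p^2 = 0.370370^2 = 0.137174
  p = 47/135 = 0.348148; p^2 = 0.348148^2 = 0.121207
sum(p^2) = 0.079232 + 0.137174 + 0.121207 = 0.337613
D = 1 - 0.337613 = 0.662387 ≈ 0.6624

0.6624


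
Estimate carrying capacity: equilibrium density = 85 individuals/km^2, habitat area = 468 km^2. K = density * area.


K = 85 * 468 = 39780 individuals

39780 individuals


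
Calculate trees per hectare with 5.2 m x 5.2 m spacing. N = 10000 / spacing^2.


N = 10000 / 5.2^2 = 10000 / 27.04 = 369.822 ≈ 370 trees/ha

370 trees/ha


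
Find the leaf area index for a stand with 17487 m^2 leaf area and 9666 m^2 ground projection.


LAI = 17487 / 9666 = 1.8091 ≈ 1.81

1.81


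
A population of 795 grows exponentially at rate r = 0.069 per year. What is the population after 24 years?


r*t = 0.069 * 24 = 1.656
exp(1.656) = 5.23832
N = 795 * 5.23832 = 4164.46 ≈ 4164

4164


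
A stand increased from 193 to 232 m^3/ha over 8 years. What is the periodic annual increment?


PAI = (V2 - V1) / period = (232 - 193) / 8 = 39 / 8 = 4.8750 ≈ 4.88 m^3/ha/yr

4.88 m^3/ha/yr


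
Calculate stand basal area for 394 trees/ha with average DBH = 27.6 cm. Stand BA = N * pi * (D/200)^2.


(D/200)^2 = (27.6/200)^2 = 0.138^2 = 0.019044
Individual BA = 3.141593 * 0.019044 = 0.0598285 m^2
Stand BA = 394 * 0.0598285 = 23.5724 ≈ 23.57 m^2/ha

23.57 m^2/ha


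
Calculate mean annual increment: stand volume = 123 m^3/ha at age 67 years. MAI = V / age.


MAI = 123 / 67 = 1.8358 ≈ 1.84 m^3/ha/yr

1.84 m^3/ha/yr


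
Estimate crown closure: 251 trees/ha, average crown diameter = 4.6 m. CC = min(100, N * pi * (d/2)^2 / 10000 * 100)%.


(d/2)^2 = (4.6/2)^2 = 2.3^2 = 5.29
Crown area = 3.141593 * 5.29 = 16.6190 m^2
N * area / 10000 * 100 = 251 * 16.6190 / 10000 * 100 = 41.7137
CC = min(100, 41.7137) = 41.7137 ≈ 41.7%

41.7%


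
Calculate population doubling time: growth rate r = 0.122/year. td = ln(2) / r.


td = ln(2) / 0.122 = 0.693147 / 0.122 = 5.68153 ≈ 5.7 years

5.7 years


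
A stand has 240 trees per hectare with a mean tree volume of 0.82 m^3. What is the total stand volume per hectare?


V_stand = 240 * 0.82 = 196.8 m^3/ha

196.8 m^3/ha


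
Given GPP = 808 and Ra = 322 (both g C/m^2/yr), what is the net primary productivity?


NPP = GPP - Ra = 808 - 322 = 486 g C/m^2/yr

486 g C/m^2/yr


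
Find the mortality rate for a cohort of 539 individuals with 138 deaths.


Mortality rate = 138 / 539 = 0.256030 ≈ 0.2560

0.2560


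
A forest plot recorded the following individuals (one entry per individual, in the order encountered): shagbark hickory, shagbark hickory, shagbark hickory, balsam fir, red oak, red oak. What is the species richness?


Total individuals logged = 6
Distinct species (count of individuals): shagbark hickory (3), balsam fir (1), red oak (2)
Species richness = number of distinct species = 3

3


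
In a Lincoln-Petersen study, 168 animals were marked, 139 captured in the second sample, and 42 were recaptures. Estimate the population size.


N = M * C / R = 168 * 139 / 42 = 23352 / 42 = 556

556 individuals


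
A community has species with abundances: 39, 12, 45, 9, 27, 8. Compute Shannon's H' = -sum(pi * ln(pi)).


Total N = 39 + 12 + 45 + 9 + 27 + 8 = 140
Per-species terms:
  p = 39/140 = 0.278571; ln(p) = -1.278082; p*ln(p) = 0.278571 * (-1.278082) = -0.356037
  p = 12/140 = 0.085714; ln(p) = -2.456739; p*ln(p) = 0.085714 * (-2.456739) = -0.210577
  p = 45/140 = 0.321429; ln(p) = -1.134979; p*ln(p) = 0.321429 * (-1.134979) = -0.364815
  p = 9/140 = 0.064286; ln(p) = -2.744413; p*ln(p) = 0.064286 * (-2.744413) = -0.176427
  p = 27/140 = 0.192857; ln(p) = -1.645806; p*ln(p) = 0.192857 * (-1.645806) = -0.317405
  p = 8/140 = 0.057143; ln(p) = -2.862198; p*ln(p) = 0.057143 * (-2.862198) = -0.163555
sum(p*ln(p)) = (-0.356037) + (-0.210577) + (-0.364815) + (-0.176427) + (-0.317405) + (-0.163555) = -1.588816
H' = -(-1.588816) = 1.588816 ≈ 1.5888

1.5888


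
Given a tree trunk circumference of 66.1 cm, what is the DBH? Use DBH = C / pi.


DBH = C / pi = 66.1 / 3.141593 = 21.0403 ≈ 21.04 cm

21.04 cm


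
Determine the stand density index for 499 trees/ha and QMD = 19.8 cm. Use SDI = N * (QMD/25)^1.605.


QMD/25 = 19.8/25 = 0.792
(0.792)^1.605 = exp(1.605 * ln(0.792)) = exp(1.605 * (-0.233194)) = exp(-0.374276) = 0.687787
SDI = 499 * 0.687787 = 343.206 ≈ 343

343


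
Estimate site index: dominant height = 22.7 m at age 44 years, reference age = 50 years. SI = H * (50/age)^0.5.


50/44 = 1.13636
(1.13636)^0.5 = 1.06600
SI = 22.7 * 1.06600 = 24.1982 ≈ 24.2 m

24.2 m


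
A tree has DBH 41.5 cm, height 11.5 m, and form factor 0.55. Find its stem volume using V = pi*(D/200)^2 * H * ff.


(D/200)^2 = (41.5/200)^2 = 0.2075^2 = 0.04305625
BA = 3.141593 * 0.04305625 = 0.135265 m^2
V = 0.135265 * 11.5 * 0.55 = 0.855551 ≈ 0.856 m^3

0.856 m^3


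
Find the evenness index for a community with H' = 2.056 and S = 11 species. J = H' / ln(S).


ln(11) = 2.39790
J = H' / ln(S) = 2.056 / 2.39790 = 0.857417 ≈ 0.8574

0.8574


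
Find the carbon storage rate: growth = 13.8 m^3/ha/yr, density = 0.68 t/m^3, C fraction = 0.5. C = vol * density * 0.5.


C = 13.8 * 0.68 * 0.5 = 4.692 ≈ 4.69 t C/ha/yr

4.69 t C/ha/yr


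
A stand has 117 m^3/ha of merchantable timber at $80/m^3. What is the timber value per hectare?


Value = 117 * 80 = $9360/ha

$9360/ha


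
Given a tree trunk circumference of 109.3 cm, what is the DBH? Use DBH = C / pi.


DBH = C / pi = 109.3 / 3.141593 = 34.7913 ≈ 34.79 cm

34.79 cm


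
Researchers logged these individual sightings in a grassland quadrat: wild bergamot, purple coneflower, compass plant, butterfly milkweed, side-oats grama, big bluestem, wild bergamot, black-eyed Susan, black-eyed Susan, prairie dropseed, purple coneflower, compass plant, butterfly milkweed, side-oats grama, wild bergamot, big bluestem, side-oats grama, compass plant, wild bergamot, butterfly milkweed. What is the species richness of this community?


Total individuals logged = 20
Distinct species (count of individuals): wild bergamot (4), purple coneflower (2), compass plant (3), butterfly milkweed (3), side-oats grama (3), big bluestem (2), black-eyed Susan (2), prairie dropseed (1)
Species richness = number of distinct species = 8

8


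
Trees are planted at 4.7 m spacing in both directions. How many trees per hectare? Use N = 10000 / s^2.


N = 10000 / 4.7^2 = 10000 / 22.09 = 452.694 ≈ 453 trees/ha

453 trees/ha


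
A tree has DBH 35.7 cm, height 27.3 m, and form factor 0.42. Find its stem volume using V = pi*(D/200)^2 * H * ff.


(D/200)^2 = (35.7/200)^2 = 0.1785^2 = 0.03186225
BA = 3.141593 * 0.03186225 = 0.100098 m^2
V = 0.100098 * 27.3 * 0.42 = 1.14772 ≈ 1.148 m^3

1.148 m^3


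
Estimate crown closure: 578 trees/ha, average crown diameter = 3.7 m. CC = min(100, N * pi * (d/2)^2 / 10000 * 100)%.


(d/2)^2 = (3.7/2)^2 = 1.85^2 = 3.4225
Crown area = 3.141593 * 3.4225 = 10.7521 m^2
N * area / 10000 * 100 = 578 * 10.7521 / 10000 * 100 = 62.1471
CC = min(100, 62.1471) = 62.1471 ≈ 62.1%

62.1%


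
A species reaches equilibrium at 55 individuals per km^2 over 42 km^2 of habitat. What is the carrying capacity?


K = 55 * 42 = 2310 individuals

2310 individuals


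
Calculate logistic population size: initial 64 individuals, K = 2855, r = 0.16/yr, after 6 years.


(K - N0)/N0 = (2855 - 64)/64 = 2791/64 = 43.6094
r*t = 0.16 * 6 = 0.96; exp(-0.96) = 0.382893
43.6094 * 0.382893 = 16.6977
1 + 16.6977 = 17.6977
N = 2855 / 17.6977 = 161.320 ≈ 161

161


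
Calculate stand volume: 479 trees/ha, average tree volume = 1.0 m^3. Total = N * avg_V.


V_stand = 479 * 1.0 = 479.0 m^3/ha

479.0 m^3/ha


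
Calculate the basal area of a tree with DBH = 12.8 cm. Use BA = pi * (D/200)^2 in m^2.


D/200 = 12.8/200 = 0.064 m
(D/200)^2 = 0.064^2 = 0.004096
BA = 3.141593 * 0.004096 = 0.0128680 ≈ 0.0129 m^2

0.0129 m^2


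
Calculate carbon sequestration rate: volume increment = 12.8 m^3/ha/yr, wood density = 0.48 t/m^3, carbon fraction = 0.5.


C = 12.8 * 0.48 * 0.5 = 3.072 ≈ 3.07 t C/ha/yr

3.07 t C/ha/yr


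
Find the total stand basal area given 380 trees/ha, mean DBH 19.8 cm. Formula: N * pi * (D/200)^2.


(D/200)^2 = (19.8/200)^2 = 0.099^2 = 0.009801
Individual BA = 3.141593 * 0.009801 = 0.0307908 m^2
Stand BA = 380 * 0.0307908 = 11.7005 ≈ 11.70 m^2/ha

11.70 m^2/ha


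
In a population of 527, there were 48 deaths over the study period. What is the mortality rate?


Mortality rate = 48 / 527 = 0.091082 ≈ 0.0911

0.0911


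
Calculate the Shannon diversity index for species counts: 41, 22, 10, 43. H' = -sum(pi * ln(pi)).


Total N = 41 + 22 + 10 + 43 = 116
Per-species terms:
  p = 41/116 = 0.353448; ln(p) = -1.040019; p*ln(p) = 0.353448 * (-1.040019) = -0.367593
  p = 22/116 = 0.189655; ln(p) = -1.662549; p*ln(p) = 0.189655 * (-1.662549) = -0.315311
  p = 10/116 = 0.086207; ln(p) = -2.451004; p*ln(p) = 0.086207 * (-2.451004) = -0.211294
  p = 43/116 = 0.370690; ln(p) = -0.992389; p*ln(p) = 0.370690 * (-0.992389) = -0.367869
sum(p*ln(p)) = (-0.367593) + (-0.315311) + (-0.211294) + (-0.367869) = -1.262067
H' = -(-1.262067) = 1.262067 ≈ 1.2621

1.2621


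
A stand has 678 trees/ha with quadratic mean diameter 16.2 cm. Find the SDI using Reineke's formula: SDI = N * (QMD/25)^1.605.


QMD/25 = 16.2/25 = 0.648
(0.648)^1.605 = exp(1.605 * ln(0.648)) = exp(1.605 * (-0.433865)) = exp(-0.696353) = 0.498400
SDI = 678 * 0.498400 = 337.915 ≈ 338

338


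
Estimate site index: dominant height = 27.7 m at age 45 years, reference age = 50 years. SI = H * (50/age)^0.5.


50/45 = 1.11111
(1.11111)^0.5 = 1.05409
SI = 27.7 * 1.05409 = 29.1983 ≈ 29.2 m

29.2 m


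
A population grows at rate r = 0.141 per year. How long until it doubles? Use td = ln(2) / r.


td = ln(2) / 0.141 = 0.693147 / 0.141 = 4.91594 ≈ 4.9 years

4.9 years


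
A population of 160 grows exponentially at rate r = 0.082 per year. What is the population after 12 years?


r*t = 0.082 * 12 = 0.984
exp(0.984) = 2.67514
N = 160 * 2.67514 = 428.022 ≈ 428

428


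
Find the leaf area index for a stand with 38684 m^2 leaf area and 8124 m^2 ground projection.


LAI = 38684 / 8124 = 4.7617 ≈ 4.76

4.76


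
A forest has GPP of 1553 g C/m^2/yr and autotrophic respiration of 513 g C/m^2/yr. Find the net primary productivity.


NPP = GPP - Ra = 1553 - 513 = 1040 g C/m^2/yr

1040 g C/m^2/yr


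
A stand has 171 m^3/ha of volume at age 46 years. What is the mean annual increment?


MAI = 171 / 46 = 3.7174 ≈ 3.72 m^3/ha/yr

3.72 m^3/ha/yr


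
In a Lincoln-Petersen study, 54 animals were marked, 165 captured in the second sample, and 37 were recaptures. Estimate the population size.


N = M * C / R = 54 * 165 / 37 = 8910 / 37 = 240.81 ≈ 241

241 individuals


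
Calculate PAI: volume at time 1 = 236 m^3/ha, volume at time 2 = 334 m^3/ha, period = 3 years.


PAI = (V2 - V1) / period = (334 - 236) / 3 = 98 / 3 = 32.6667 ≈ 32.67 m^3/ha/yr

32.67 m^3/ha/yr


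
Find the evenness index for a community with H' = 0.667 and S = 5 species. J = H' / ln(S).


ln(5) = 1.60944
J = H' / ln(S) = 0.667 / 1.60944 = 0.414430 ≈ 0.4144

0.4144


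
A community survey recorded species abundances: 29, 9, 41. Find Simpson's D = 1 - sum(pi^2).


Total N = 29 + 9 + 41 = 79
Per-species terms:
  p = 29/79 = 0.367089; p^2 = 0.367089^2 = 0.134754
  p = 9/79 = 0.113924; p^2 = 0.113924^2 = 0.012979
  p = 41/79 = 0.518987; p^2 = 0.518987^2 = 0.269348
sum(p^2) = 0.134754 + 0.012979 + 0.269348 = 0.417081
D = 1 - 0.417081 = 0.582919 ≈ 0.5829

0.5829


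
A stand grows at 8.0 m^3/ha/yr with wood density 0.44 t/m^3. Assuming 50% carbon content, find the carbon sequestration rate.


C = 8.0 * 0.44 * 0.5 = 1.76 t C/ha/yr

1.76 t C/ha/yr


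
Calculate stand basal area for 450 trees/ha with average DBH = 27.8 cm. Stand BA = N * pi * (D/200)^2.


(D/200)^2 = (27.8/200)^2 = 0.139^2 = 0.019321
Individual BA = 3.141593 * 0.019321 = 0.0606987 m^2
Stand BA = 450 * 0.0606987 = 27.3144 ≈ 27.31 m^2/ha

27.31 m^2/ha


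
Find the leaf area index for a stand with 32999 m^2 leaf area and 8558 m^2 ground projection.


LAI = 32999 / 8558 = 3.8559 ≈ 3.86

3.86


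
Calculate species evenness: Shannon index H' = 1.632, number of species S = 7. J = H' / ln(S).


ln(7) = 1.94591
J = H' / ln(S) = 1.632 / 1.94591 = 0.838682 ≈ 0.8387

0.8387


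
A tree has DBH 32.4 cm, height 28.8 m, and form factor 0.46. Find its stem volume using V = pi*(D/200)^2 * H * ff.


(D/200)^2 = (32.4/200)^2 = 0.162^2 = 0.026244
BA = 3.141593 * 0.026244 = 0.0824480 m^2
V = 0.0824480 * 28.8 * 0.46 = 1.09227 ≈ 1.092 m^3

1.092 m^3


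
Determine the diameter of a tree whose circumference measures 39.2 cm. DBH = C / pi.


DBH = C / pi = 39.2 / 3.141593 = 12.4777 ≈ 12.48 cm

12.48 cm


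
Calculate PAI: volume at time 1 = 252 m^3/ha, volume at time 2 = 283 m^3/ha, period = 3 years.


PAI = (V2 - V1) / period = (283 - 252) / 3 = 31 / 3 = 10.3333 ≈ 10.33 m^3/ha/yr

10.33 m^3/ha/yr


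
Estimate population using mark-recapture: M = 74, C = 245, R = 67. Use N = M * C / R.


N = M * C / R = 74 * 245 / 67 = 18130 / 67 = 270.60 ≈ 271

271 individuals


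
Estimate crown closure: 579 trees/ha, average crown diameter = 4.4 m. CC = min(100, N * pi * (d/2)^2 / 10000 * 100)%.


(d/2)^2 = (4.4/2)^2 = 2.2^2 = 4.84
Crown area = 3.141593 * 4.84 = 15.2053 m^2
N * area / 10000 * 100 = 579 * 15.2053 / 10000 * 100 = 88.0387
CC = min(100, 88.0387) = 88.0387 ≈ 88.0%

88.0%


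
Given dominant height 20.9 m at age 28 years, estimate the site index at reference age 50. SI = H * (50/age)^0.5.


50/28 = 1.78571
(1.78571)^0.5 = 1.33630
SI = 20.9 * 1.33630 = 27.9287 ≈ 27.9 m

27.9 m


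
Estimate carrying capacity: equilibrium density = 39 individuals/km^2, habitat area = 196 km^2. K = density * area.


K = 39 * 196 = 7644 individuals

7644 individuals


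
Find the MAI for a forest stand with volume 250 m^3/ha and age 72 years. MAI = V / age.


MAI = 250 / 72 = 3.4722 ≈ 3.47 m^3/ha/yr

3.47 m^3/ha/yr


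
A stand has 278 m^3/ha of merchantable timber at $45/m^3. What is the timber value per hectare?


Value = 278 * 45 = $12510/ha

$12510/ha


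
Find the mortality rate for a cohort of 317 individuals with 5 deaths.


Mortality rate = 5 / 317 = 0.015773 ≈ 0.0158

0.0158


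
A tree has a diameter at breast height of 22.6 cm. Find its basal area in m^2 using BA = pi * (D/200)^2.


D/200 = 22.6/200 = 0.113 m
(D/200)^2 = 0.113^2 = 0.012769
BA = 3.141593 * 0.012769 = 0.0401150 ≈ 0.0401 m^2

0.0401 m^2


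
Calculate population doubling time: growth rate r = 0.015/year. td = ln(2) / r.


td = ln(2) / 0.015 = 0.693147 / 0.015 = 46.2098 ≈ 46.2 years

46.2 years


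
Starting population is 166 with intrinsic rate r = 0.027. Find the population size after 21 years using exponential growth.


r*t = 0.027 * 21 = 0.567
exp(0.567) = 1.76297
N = 166 * 1.76297 = 292.653 ≈ 293

293


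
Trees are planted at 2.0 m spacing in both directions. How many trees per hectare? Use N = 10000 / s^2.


N = 10000 / 2.0^2 = 10000 / 4 = 2500.00 ≈ 2500 trees/ha

2500 trees/ha


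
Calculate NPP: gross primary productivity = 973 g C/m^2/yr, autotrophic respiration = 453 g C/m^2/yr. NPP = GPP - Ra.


NPP = GPP - Ra = 973 - 453 = 520 g C/m^2/yr

520 g C/m^2/yr


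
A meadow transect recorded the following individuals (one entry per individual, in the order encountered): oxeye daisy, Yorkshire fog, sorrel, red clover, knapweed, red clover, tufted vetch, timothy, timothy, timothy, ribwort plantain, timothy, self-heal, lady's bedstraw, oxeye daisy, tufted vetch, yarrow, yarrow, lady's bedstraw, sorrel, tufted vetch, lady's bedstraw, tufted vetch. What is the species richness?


Total individuals logged = 23
Distinct species (count of individuals): oxeye daisy (2), Yorkshire fog (1), sorrel (2), red clover (2), knapweed (1), tufted vetch (4), timothy (4), ribwort plantain (1), self-heal (1), lady's bedstraw (3), yarrow (2)
Species richness = number of distinct species = 11

11


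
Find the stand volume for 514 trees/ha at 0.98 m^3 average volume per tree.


V_stand = 514 * 0.98 = 503.72 ≈ 503.7 m^3/ha

503.7 m^3/ha


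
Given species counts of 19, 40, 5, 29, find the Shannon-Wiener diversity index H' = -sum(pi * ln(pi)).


Total N = 19 + 40 + 5 + 29 = 93
Per-species terms:
  p = 19/93 = 0.204301; ln(p) = -1.588161; p*ln(p) = 0.204301 * (-1.588161) = -0.324463
  p = 40/93 = 0.430108; ln(p) = -0.843719; p*ln(p) = 0.430108 * (-0.843719) = -0.362890
  p = 5/93 = 0.053763; ln(p) = -2.923170; p*ln(p) = 0.053763 * (-2.923170) = -0.157158
  p = 29/93 = 0.311828; ln(p) = -1.165304; p*ln(p) = 0.311828 * (-1.165304) = -0.363374
sum(p*ln(p)) = (-0.324463) + (-0.362890) + (-0.157158) + (-0.363374) = -1.207885
H' = -(-1.207885) = 1.207885 ≈ 1.2079

1.2079


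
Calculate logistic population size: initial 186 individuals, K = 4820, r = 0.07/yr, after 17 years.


(K - N0)/N0 = (4820 - 186)/186 = 4634/186 = 24.9140
r*t = 0.07 * 17 = 1.19; exp(-1.19) = 0.304221
24.9140 * 0.304221 = 7.57936
1 + 7.57936 = 8.57936
N = 4820 / 8.57936 = 561.813 ≈ 562

562


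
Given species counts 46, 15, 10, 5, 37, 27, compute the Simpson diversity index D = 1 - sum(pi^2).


Total N = 46 + 15 + 10 + 5 + 37 + 27 = 140
Per-species terms:
  p = 46/140 = 0.328571; p^2 = 0.328571^2 = 0.107959
  p = 15/140 = 0.107143; p^2 = 0.107143^2 = 0.011480
  p = 10/140 = 0.071429; p^2 = 0.071429^2 = 0.005102
  p = 5/140 = 0.035714; p^2 = 0.035714^2 = 0.001275
  p = 37/140 = 0.264286; p^2 = 0.264286^2 = 0.069847
  p = 27/140 = 0.192857; p^2 = 0.192857^2 = 0.037194
sum(p^2) = 0.107959 + 0.011480 + 0.005102 + 0.001275 + 0.069847 + 0.037194 = 0.232857
D = 1 - 0.232857 = 0.767143 ≈ 0.7671

0.7671


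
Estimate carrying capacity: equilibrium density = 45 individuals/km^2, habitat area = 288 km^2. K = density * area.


K = 45 * 288 = 12960 individuals

12960 individuals


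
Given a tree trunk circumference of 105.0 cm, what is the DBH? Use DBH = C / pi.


DBH = C / pi = 105.0 / 3.141593 = 33.4225 ≈ 33.42 cm

33.42 cm


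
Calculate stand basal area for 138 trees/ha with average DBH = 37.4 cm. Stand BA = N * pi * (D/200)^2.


(D/200)^2 = (37.4/200)^2 = 0.187^2 = 0.034969
Individual BA = 3.141593 * 0.034969 = 0.109858 m^2
Stand BA = 138 * 0.109858 = 15.1604 ≈ 15.16 m^2/ha

15.16 m^2/ha


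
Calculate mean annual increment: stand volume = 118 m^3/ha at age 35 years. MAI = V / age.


MAI = 118 / 35 = 3.3714 ≈ 3.37 m^3/ha/yr

3.37 m^3/ha/yr


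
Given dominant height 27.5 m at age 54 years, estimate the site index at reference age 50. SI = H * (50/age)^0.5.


50/54 = 0.925926
(0.925926)^0.5 = 0.962250
SI = 27.5 * 0.962250 = 26.4619 ≈ 26.5 m

26.5 m


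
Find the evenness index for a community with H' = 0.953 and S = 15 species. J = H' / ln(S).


ln(15) = 2.70805
J = H' / ln(S) = 0.953 / 2.70805 = 0.351914 ≈ 0.3519

0.3519


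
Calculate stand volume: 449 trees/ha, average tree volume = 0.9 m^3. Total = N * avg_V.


V_stand = 449 * 0.9 = 404.1 m^3/ha

404.1 m^3/ha


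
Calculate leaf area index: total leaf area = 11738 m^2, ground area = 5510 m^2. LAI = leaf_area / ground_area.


LAI = 11738 / 5510 = 2.1303 ≈ 2.13

2.13


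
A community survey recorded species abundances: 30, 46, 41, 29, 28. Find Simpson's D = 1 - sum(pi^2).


Total N = 30 + 46 + 41 + 29 + 28 = 174
Per-species terms:
  p = 30/174 = 0.172414; p^2 = 0.172414^2 = 0.029727
  p = 46/174 = 0.264368; p^2 = 0.264368^2 = 0.069890
  p = 41/174 = 0.235632; p^2 = 0.235632^2 = 0.055522
  p = 29/174 = 0.166667; p^2 = 0.166667^2 = 0.027778
  p = 28/174 = 0.160920; p^2 = 0.160920^2 = 0.025895
sum(p^2) = 0.029727 + 0.069890 + 0.055522 + 0.027778 + 0.025895 = 0.208812
D = 1 - 0.208812 = 0.791188 ≈ 0.7912

0.7912


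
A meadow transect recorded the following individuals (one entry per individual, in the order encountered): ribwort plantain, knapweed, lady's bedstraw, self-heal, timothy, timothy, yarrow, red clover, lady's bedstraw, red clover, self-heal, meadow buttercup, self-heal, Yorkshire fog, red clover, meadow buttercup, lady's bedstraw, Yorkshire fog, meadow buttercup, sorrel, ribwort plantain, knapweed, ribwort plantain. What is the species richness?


Total individuals logged = 23
Distinct species (count of individuals): ribwort plantain (3), knapweed (2), lady's bedstraw (3), self-heal (3), timothy (2), yarrow (1), red clover (3), meadow buttercup (3), Yorkshire fog (2), sorrel (1)
Species richness = number of distinct species = 10

10


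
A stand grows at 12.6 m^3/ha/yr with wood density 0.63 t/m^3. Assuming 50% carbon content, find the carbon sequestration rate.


C = 12.6 * 0.63 * 0.5 = 3.969 ≈ 3.97 t C/ha/yr

3.97 t C/ha/yr


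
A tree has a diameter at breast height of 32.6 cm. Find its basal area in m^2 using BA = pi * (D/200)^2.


D/200 = 32.6/200 = 0.163 m
(D/200)^2 = 0.163^2 = 0.026569
BA = 3.141593 * 0.026569 = 0.0834690 ≈ 0.0835 m^2

0.0835 m^2


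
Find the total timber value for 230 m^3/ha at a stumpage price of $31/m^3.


Value = 230 * 31 = $7130/ha

$7130/ha


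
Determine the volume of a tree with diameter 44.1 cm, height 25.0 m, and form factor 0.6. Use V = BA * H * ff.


(D/200)^2 = (44.1/200)^2 = 0.2205^2 = 0.04862025
BA = 3.141593 * 0.04862025 = 0.152745 m^2
V = 0.152745 * 25.0 * 0.6 = 2.29118 ≈ 2.291 m^3

2.291 m^3


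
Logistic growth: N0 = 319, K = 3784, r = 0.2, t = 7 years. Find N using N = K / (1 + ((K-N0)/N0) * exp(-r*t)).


(K - N0)/N0 = (3784 - 319)/319 = 3465/319 = 10.8621
r*t = 0.2 * 7 = 1.4; exp(-1.4) = 0.246597
10.8621 * 0.246597 = 2.67856
1 + 2.67856 = 3.67856
N = 3784 / 3.67856 = 1028.66 ≈ 1029

1029


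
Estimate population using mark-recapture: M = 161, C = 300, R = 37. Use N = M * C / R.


N = M * C / R = 161 * 300 / 37 = 48300 / 37 = 1305.41 ≈ 1305

1305 individuals


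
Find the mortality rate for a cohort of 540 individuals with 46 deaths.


Mortality rate = 46 / 540 = 0.085185 ≈ 0.0852

0.0852


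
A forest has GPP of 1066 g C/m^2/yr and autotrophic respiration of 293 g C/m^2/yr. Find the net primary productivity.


NPP = GPP - Ra = 1066 - 293 = 773 g C/m^2/yr

773 g C/m^2/yr


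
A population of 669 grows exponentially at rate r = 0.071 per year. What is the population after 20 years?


r*t = 0.071 * 20 = 1.42
exp(1.42) = 4.13712
N = 669 * 4.13712 = 2767.73 ≈ 2768

2768


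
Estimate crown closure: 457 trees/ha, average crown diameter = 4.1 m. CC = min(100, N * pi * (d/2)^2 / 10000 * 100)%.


(d/2)^2 = (4.1/2)^2 = 2.05^2 = 4.2025
Crown area = 3.141593 * 4.2025 = 13.2025 m^2
N * area / 10000 * 100 = 457 * 13.2025 / 10000 * 100 = 60.3354
CC = min(100, 60.3354) = 60.3354 ≈ 60.3%

60.3%
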